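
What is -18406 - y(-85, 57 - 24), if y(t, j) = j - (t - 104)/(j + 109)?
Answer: -2618527/142 ≈ -18440.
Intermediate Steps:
y(t, j) = j - (-104 + t)/(109 + j)
-18406 - y(-85, 57 - 24) = -18406 - (104 + (57 - 24)**2 - 1*(-85) + 109*(57 - 24))/(109 + (57 - 24)) = -18406 - (104 + 33**2 + 85 + 109*33)/(109 + 33) = -18406 - (104 + 1089 + 85 + 3597)/142 = -18406 - 4875/142 = -2618527/142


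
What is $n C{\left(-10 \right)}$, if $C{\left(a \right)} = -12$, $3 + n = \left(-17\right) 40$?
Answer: $8196$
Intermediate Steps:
$n = -683$ ($n = -3 - 680 = -683$)
$n C{\left(-10 \right)} = \left(-683\right) \left(-12\right) = 8196$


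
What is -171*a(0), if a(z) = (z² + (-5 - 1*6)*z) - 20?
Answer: 3420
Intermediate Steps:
a(z) = -20 + z² - 11*z (a(z) = (z² + (-5 - 6)*z) - 20 = (z² - 11*z) - 20 = -20 + z² - 11*z)
-171*a(0) = -171*(-20 + 0² - 11*0) = -171*(-20 + 0 + 0) = -171*(-20) = 3420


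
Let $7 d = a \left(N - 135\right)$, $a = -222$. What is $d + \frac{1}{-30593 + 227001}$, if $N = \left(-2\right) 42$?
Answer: $\frac{9548964151}{1374856} \approx 6945.4$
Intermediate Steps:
$N = -84$
$d = \frac{48618}{7}$ ($d = \frac{\left(-222\right) \left(-84 - 135\right)}{7} = \frac{\left(-222\right) \left(-219\right)}{7} = \frac{1}{7} \cdot 48618 = \frac{48618}{7} \approx 6945.4$)
$d + \frac{1}{-30593 + 227001} = \frac{48618}{7} + \frac{1}{-30593 + 227001} = \frac{48618}{7} + \frac{1}{196408} = \frac{9548964151}{1374856}$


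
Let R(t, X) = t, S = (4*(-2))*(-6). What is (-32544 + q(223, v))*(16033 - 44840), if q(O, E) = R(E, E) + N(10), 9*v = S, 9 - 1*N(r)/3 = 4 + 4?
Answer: 2811764849/3 ≈ 9.3725e+8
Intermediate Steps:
N(r) = 3 (N(r) = 27 - 3*(4 + 4) = 27 - 3*8 = 27 - 24 = 3)
S = 48 (S = -8*(-6) = 48)
v = 16/3 (v = (⅑)*48 = 16/3 ≈ 5.3333)
q(O, E) = 3 + E (q(O, E) = E + 3 = 3 + E)
(-32544 + q(223, v))*(16033 - 44840) = (-32544 + (3 + 16/3))*(16033 - 44840) = (-32544 + 25/3)*(-28807) = -97607/3*(-28807) = 2811764849/3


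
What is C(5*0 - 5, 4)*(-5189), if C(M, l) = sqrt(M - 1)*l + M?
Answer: 25945 - 20756*I*sqrt(6) ≈ 25945.0 - 50842.0*I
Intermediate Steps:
C(M, l) = M + l*sqrt(-1 + M) (C(M, l) = sqrt(-1 + M)*l + M = l*sqrt(-1 + M) + M = M + l*sqrt(-1 + M))
C(5*0 - 5, 4)*(-5189) = ((5*0 - 5) + 4*sqrt(-1 + (5*0 - 5)))*(-5189) = ((0 - 5) + 4*sqrt(-1 + (0 - 5)))*(-5189) = (-5 + 4*sqrt(-1 - 5))*(-5189) = (-5 + 4*sqrt(-6))*(-5189) = (-5 + 4*(I*sqrt(6)))*(-5189) = (-5 + 4*I*sqrt(6))*(-5189) = 25945 - 20756*I*sqrt(6)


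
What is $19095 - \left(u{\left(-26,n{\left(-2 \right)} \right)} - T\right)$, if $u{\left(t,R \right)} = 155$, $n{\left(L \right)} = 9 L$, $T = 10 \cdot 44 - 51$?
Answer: $19329$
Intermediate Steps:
$T = 389$ ($T = 440 - 51 = 389$)
$19095 - \left(u{\left(-26,n{\left(-2 \right)} \right)} - T\right) = 19095 - \left(155 - 389\right) = 19095 - -234 = 19095 + 234 = 19329$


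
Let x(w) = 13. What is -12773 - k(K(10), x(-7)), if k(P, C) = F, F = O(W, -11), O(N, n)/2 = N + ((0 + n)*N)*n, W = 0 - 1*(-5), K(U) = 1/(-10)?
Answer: -13993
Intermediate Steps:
K(U) = -⅒
W = 5 (W = 0 + 5 = 5)
O(N, n) = 2*N + 2*N*n² (O(N, n) = 2*(N + ((0 + n)*N)*n) = 2*(N + (n*N)*n) = 2*(N + (N*n)*n) = 2*(N + N*n²) = 2*N + 2*N*n²)
F = 1220 (F = 2*5*(1 + (-11)²) = 2*5*(1 + 121) = 2*5*122 = 1220)
k(P, C) = 1220
-12773 - k(K(10), x(-7)) = -12773 - 1*1220 = -12773 - 1220 = -13993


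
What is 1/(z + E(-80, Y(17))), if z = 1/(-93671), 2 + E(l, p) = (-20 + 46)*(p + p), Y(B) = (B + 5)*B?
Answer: 93671/1821526265 ≈ 5.1424e-5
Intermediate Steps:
Y(B) = B*(5 + B) (Y(B) = (5 + B)*B = B*(5 + B))
E(l, p) = -2 + 52*p (E(l, p) = -2 + (-20 + 46)*(p + p) = -2 + 26*(2*p) = -2 + 52*p)
z = -1/93671 ≈ -1.0676e-5
1/(z + E(-80, Y(17))) = 1/(-1/93671 + (-2 + 52*(17*(5 + 17)))) = 1/(-1/93671 + (-2 + 52*(17*22))) = 1/(-1/93671 + (-2 + 52*374)) = 1/(-1/93671 + (-2 + 19448)) = 1/(-1/93671 + 19446) = 1/(1821526265/93671) = 93671/1821526265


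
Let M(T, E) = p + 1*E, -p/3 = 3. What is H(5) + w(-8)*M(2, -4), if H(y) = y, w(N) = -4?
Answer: 57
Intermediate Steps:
p = -9 (p = -3*3 = -9)
M(T, E) = -9 + E (M(T, E) = -9 + 1*E = -9 + E)
H(5) + w(-8)*M(2, -4) = 5 - 4*(-9 - 4) = 5 - 4*(-13) = 5 + 52 = 57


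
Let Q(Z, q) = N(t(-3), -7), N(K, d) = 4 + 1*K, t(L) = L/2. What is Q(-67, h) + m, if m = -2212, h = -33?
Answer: -4419/2 ≈ -2209.5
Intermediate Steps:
t(L) = L/2 (t(L) = L*(1/2) = L/2)
N(K, d) = 4 + K
Q(Z, q) = 5/2 (Q(Z, q) = 4 + (1/2)*(-3) = 4 - 3/2 = 5/2)
Q(-67, h) + m = 5/2 - 2212 = -4419/2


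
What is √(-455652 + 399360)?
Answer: 2*I*√14073 ≈ 237.26*I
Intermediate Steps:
√(-455652 + 399360) = √(-56292) = 2*I*√14073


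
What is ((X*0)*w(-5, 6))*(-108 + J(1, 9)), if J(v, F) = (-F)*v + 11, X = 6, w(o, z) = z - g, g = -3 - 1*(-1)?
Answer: 0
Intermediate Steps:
g = -2 (g = -3 + 1 = -2)
w(o, z) = 2 + z (w(o, z) = z - 1*(-2) = z + 2 = 2 + z)
J(v, F) = 11 - F*v (J(v, F) = -F*v + 11 = 11 - F*v)
((X*0)*w(-5, 6))*(-108 + J(1, 9)) = ((6*0)*(2 + 6))*(-108 + (11 - 1*9*1)) = (0*8)*(-108 + (11 - 9)) = 0*(-108 + 2) = 0*(-106) = 0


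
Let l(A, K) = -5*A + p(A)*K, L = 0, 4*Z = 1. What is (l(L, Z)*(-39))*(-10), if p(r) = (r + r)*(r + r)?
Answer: 0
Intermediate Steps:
Z = ¼ (Z = (¼)*1 = ¼ ≈ 0.25000)
p(r) = 4*r² (p(r) = (2*r)*(2*r) = 4*r²)
l(A, K) = -5*A + 4*K*A² (l(A, K) = -5*A + (4*A²)*K = -5*A + 4*K*A²)
(l(L, Z)*(-39))*(-10) = ((0*(-5 + 4*0*(¼)))*(-39))*(-10) = ((0*(-5 + 0))*(-39))*(-10) = ((0*(-5))*(-39))*(-10) = (0*(-39))*(-10) = 0*(-10) = 0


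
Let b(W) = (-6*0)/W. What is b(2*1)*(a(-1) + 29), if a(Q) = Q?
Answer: 0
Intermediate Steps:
b(W) = 0 (b(W) = 0/W = 0)
b(2*1)*(a(-1) + 29) = 0*(-1 + 29) = 0*28 = 0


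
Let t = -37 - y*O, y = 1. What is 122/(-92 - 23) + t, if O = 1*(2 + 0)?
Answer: -4607/115 ≈ -40.061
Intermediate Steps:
O = 2 (O = 1*2 = 2)
t = -39 (t = -37 - 2 = -39)
122/(-92 - 23) + t = 122/(-92 - 23) - 39 = 122/(-115) - 39 = -1/115*122 - 39 = -122/115 - 39 = -4607/115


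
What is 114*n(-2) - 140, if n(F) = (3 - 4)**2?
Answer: -26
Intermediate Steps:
n(F) = 1 (n(F) = (-1)**2 = 1)
114*n(-2) - 140 = 114*1 - 140 = 114 - 140 = -26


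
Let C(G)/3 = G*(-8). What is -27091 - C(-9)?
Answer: -27307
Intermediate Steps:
C(G) = -24*G (C(G) = 3*(G*(-8)) = 3*(-8*G) = -24*G)
-27091 - C(-9) = -27091 - (-24)*(-9) = -27091 - 1*216 = -27091 - 216 = -27307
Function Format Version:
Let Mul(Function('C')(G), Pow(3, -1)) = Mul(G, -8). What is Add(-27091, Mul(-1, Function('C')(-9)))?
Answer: -27307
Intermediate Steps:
Function('C')(G) = Mul(-24, G) (Function('C')(G) = Mul(3, Mul(G, -8)) = Mul(3, Mul(-8, G)) = Mul(-24, G))
Add(-27091, Mul(-1, Function('C')(-9))) = Add(-27091, Mul(-1, Mul(-24, -9))) = Add(-27091, Mul(-1, 216)) = Add(-27091, -216) = -27307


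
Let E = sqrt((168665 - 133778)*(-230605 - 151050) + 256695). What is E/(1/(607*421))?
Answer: 255547*I*sqrt(13314541290) ≈ 2.9487e+10*I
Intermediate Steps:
E = I*sqrt(13314541290) (E = sqrt(34887*(-381655) + 256695) = sqrt(-13314797985 + 256695) = sqrt(-13314541290) = I*sqrt(13314541290) ≈ 1.1539e+5*I)
E/(1/(607*421)) = (I*sqrt(13314541290))/(1/(607*421)) = (I*sqrt(13314541290))/(1/255547) = (I*sqrt(13314541290))*255547 = 255547*I*sqrt(13314541290)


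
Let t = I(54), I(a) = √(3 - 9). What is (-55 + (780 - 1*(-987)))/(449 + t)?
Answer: 768688/201607 - 1712*I*√6/201607 ≈ 3.8128 - 0.020801*I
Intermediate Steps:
I(a) = I*√6 (I(a) = √(-6) = I*√6)
t = I*√6 ≈ 2.4495*I
(-55 + (780 - 1*(-987)))/(449 + t) = (-55 + (780 - 1*(-987)))/(449 + I*√6) = (-55 + (780 + 987))/(449 + I*√6) = (-55 + 1767)/(449 + I*√6) = 1712/(449 + I*√6)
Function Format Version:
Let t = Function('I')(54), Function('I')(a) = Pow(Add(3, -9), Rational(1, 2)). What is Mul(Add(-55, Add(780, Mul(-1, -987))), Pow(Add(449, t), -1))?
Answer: Add(Rational(768688, 201607), Mul(Rational(-1712, 201607), I, Pow(6, Rational(1, 2)))) ≈ Add(3.8128, Mul(-0.020801, I))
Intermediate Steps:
Function('I')(a) = Mul(I, Pow(6, Rational(1, 2))) (Function('I')(a) = Pow(-6, Rational(1, 2)) = Mul(I, Pow(6, Rational(1, 2))))
t = Mul(I, Pow(6, Rational(1, 2))) ≈ Mul(2.4495, I)
Mul(Add(-55, Add(780, Mul(-1, -987))), Pow(Add(449, t), -1)) = Mul(Add(-55, Add(780, Mul(-1, -987))), Pow(Add(449, Mul(I, Pow(6, Rational(1, 2)))), -1)) = Mul(Add(-55, Add(780, 987)), Pow(Add(449, Mul(I, Pow(6, Rational(1, 2)))), -1)) = Mul(Add(-55, 1767), Pow(Add(449, Mul(I, Pow(6, Rational(1, 2)))), -1)) = Mul(1712, Pow(Add(449, Mul(I, Pow(6, Rational(1, 2)))), -1))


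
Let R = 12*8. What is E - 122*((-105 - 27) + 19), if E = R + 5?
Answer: 13887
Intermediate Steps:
R = 96
E = 101 (E = 96 + 5 = 101)
E - 122*((-105 - 27) + 19) = 101 - 122*((-105 - 27) + 19) = 101 - 122*(-132 + 19) = 101 - 122*(-113) = 101 + 13786 = 13887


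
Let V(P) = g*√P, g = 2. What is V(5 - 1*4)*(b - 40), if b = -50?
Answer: -180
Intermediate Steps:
V(P) = 2*√P
V(5 - 1*4)*(b - 40) = (2*√(5 - 1*4))*(-50 - 40) = (2*√(5 - 4))*(-90) = (2*√1)*(-90) = (2*1)*(-90) = 2*(-90) = -180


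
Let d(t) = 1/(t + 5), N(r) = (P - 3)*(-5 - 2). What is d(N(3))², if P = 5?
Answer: 1/81 ≈ 0.012346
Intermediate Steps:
N(r) = -14 (N(r) = (5 - 3)*(-5 - 2) = 2*(-7) = -14)
d(t) = 1/(5 + t)
d(N(3))² = (1/(5 - 14))² = (1/(-9))² = (-⅑)² = 1/81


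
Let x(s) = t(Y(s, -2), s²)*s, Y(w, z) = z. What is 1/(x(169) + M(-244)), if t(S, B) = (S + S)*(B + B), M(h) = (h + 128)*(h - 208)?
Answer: -1/38562040 ≈ -2.5932e-8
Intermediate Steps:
M(h) = (-208 + h)*(128 + h) (M(h) = (128 + h)*(-208 + h) = (-208 + h)*(128 + h))
t(S, B) = 4*B*S (t(S, B) = (2*S)*(2*B) = 4*B*S)
x(s) = -8*s³ (x(s) = (4*s²*(-2))*s = (-8*s²)*s = -8*s³)
1/(x(169) + M(-244)) = 1/(-8*169³ + (-26624 + (-244)² - 80*(-244))) = 1/(-8*4826809 + (-26624 + 59536 + 19520)) = 1/(-38614472 + 52432) = 1/(-38562040) = -1/38562040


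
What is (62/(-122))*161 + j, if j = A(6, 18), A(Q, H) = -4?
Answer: -5235/61 ≈ -85.820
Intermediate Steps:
j = -4
(62/(-122))*161 + j = (62/(-122))*161 - 4 = (62*(-1/122))*161 - 4 = -31/61*161 - 4 = -4991/61 - 4 = -5235/61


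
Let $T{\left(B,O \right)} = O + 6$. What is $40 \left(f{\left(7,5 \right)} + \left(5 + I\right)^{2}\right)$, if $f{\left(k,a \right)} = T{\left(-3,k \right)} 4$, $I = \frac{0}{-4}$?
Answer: $3080$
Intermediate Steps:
$T{\left(B,O \right)} = 6 + O$
$I = 0$ ($I = 0 \left(- \frac{1}{4}\right) = 0$)
$f{\left(k,a \right)} = 24 + 4 k$ ($f{\left(k,a \right)} = \left(6 + k\right) 4 = 24 + 4 k$)
$40 \left(f{\left(7,5 \right)} + \left(5 + I\right)^{2}\right) = 40 \left(\left(24 + 4 \cdot 7\right) + \left(5 + 0\right)^{2}\right) = 40 \left(\left(24 + 28\right) + 5^{2}\right) = 40 \left(52 + 25\right) = 40 \cdot 77 = 3080$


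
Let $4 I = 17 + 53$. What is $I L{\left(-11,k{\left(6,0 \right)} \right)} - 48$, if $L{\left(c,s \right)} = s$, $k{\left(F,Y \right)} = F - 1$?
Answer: $\frac{79}{2} \approx 39.5$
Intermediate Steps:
$k{\left(F,Y \right)} = -1 + F$
$I = \frac{35}{2}$ ($I = \frac{17 + 53}{4} = \frac{1}{4} \cdot 70 = \frac{35}{2} \approx 17.5$)
$I L{\left(-11,k{\left(6,0 \right)} \right)} - 48 = \frac{35 \left(-1 + 6\right)}{2} - 48 = \frac{35}{2} \cdot 5 - 48 = \frac{175}{2} - 48 = \frac{79}{2}$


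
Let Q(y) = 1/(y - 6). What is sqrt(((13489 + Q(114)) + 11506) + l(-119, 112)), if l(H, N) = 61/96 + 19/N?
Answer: sqrt(6349336770)/504 ≈ 158.10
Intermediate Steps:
Q(y) = 1/(-6 + y)
l(H, N) = 61/96 + 19/N (l(H, N) = 61*(1/96) + 19/N = 61/96 + 19/N)
sqrt(((13489 + Q(114)) + 11506) + l(-119, 112)) = sqrt(((13489 + 1/(-6 + 114)) + 11506) + (61/96 + 19/112)) = sqrt(((13489 + 1/108) + 11506) + (61/96 + 19*(1/112))) = sqrt(((13489 + 1/108) + 11506) + (61/96 + 19/112)) = sqrt((1456813/108 + 11506) + 541/672) = sqrt(2699461/108 + 541/672) = sqrt(151174685/6048) = sqrt(6349336770)/504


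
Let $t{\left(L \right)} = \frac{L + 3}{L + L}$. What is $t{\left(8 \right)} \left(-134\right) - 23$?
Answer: $- \frac{921}{8} \approx -115.13$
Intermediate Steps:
$t{\left(L \right)} = \frac{3 + L}{2 L}$
$t{\left(8 \right)} \left(-134\right) - 23 = \frac{3 + 8}{2 \cdot 8} \left(-134\right) - 23 = \frac{1}{2} \cdot \frac{1}{8} \cdot 11 \left(-134\right) - 23 = \frac{11}{16} \left(-134\right) - 23 = - \frac{737}{8} - 23 = - \frac{921}{8}$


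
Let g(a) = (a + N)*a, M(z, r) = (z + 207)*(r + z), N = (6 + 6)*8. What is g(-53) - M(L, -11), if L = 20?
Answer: -4322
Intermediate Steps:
N = 96 (N = 12*8 = 96)
M(z, r) = (207 + z)*(r + z)
g(a) = a*(96 + a) (g(a) = (a + 96)*a = (96 + a)*a = a*(96 + a))
g(-53) - M(L, -11) = -53*(96 - 53) - (20² + 207*(-11) + 207*20 - 11*20) = -53*43 - (400 - 2277 + 4140 - 220) = -2279 - 1*2043 = -2279 - 2043 = -4322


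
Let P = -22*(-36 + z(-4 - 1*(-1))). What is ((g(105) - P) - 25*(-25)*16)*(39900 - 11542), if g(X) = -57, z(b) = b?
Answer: 257632430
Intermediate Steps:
P = 858 (P = -22*(-36 + (-4 - 1*(-1))) = -22*(-36 + (-4 + 1)) = -22*(-36 - 3) = -22*(-39) = 858)
((g(105) - P) - 25*(-25)*16)*(39900 - 11542) = ((-57 - 1*858) - 25*(-25)*16)*(39900 - 11542) = ((-57 - 858) + 625*16)*28358 = (-915 + 10000)*28358 = 9085*28358 = 257632430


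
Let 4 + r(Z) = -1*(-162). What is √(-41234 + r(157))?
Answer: 6*I*√1141 ≈ 202.67*I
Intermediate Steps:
r(Z) = 158 (r(Z) = -4 - 1*(-162) = -4 + 162 = 158)
√(-41234 + r(157)) = √(-41234 + 158) = √(-41076) = 6*I*√1141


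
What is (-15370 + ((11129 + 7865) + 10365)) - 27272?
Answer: -13283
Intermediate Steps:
(-15370 + ((11129 + 7865) + 10365)) - 27272 = (-15370 + (18994 + 10365)) - 27272 = (-15370 + 29359) - 27272 = 13989 - 27272 = -13283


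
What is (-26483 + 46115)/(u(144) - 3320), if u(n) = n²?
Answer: 2454/2177 ≈ 1.1272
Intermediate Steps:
(-26483 + 46115)/(u(144) - 3320) = (-26483 + 46115)/(144² - 3320) = 19632/(20736 - 3320) = 19632/17416 = 19632*(1/17416) = 2454/2177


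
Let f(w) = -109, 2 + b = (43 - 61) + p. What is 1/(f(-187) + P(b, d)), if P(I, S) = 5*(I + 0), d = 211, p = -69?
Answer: -1/554 ≈ -0.0018051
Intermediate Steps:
b = -89 (b = -2 + ((43 - 61) - 69) = -2 + (-18 - 69) = -2 - 87 = -89)
P(I, S) = 5*I
1/(f(-187) + P(b, d)) = 1/(-109 + 5*(-89)) = 1/(-109 - 445) = 1/(-554) = -1/554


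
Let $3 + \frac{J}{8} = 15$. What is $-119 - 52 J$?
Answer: $-5111$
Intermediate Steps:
$J = 96$ ($J = -24 + 8 \cdot 15 = -24 + 120 = 96$)
$-119 - 52 J = -119 - 4992 = -5111$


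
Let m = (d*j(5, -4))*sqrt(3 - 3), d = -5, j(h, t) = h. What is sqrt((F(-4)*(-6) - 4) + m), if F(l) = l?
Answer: 2*sqrt(5) ≈ 4.4721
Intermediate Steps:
m = 0 (m = (-5*5)*sqrt(3 - 3) = -25*sqrt(0) = -25*0 = 0)
sqrt((F(-4)*(-6) - 4) + m) = sqrt((-4*(-6) - 4) + 0) = sqrt((24 - 4) + 0) = sqrt(20 + 0) = sqrt(20) = 2*sqrt(5)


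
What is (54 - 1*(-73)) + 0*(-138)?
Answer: 127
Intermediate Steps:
(54 - 1*(-73)) + 0*(-138) = (54 + 73) + 0 = 127 + 0 = 127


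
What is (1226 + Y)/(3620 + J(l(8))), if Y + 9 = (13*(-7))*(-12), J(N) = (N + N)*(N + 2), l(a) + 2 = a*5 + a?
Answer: 2309/8036 ≈ 0.28733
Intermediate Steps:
l(a) = -2 + 6*a (l(a) = -2 + (a*5 + a) = -2 + (5*a + a) = -2 + 6*a)
J(N) = 2*N*(2 + N) (J(N) = (2*N)*(2 + N) = 2*N*(2 + N))
Y = 1083 (Y = -9 + (13*(-7))*(-12) = -9 - 91*(-12) = -9 + 1092 = 1083)
(1226 + Y)/(3620 + J(l(8))) = (1226 + 1083)/(3620 + 2*(-2 + 6*8)*(2 + (-2 + 6*8))) = 2309/(3620 + 2*(-2 + 48)*(2 + (-2 + 48))) = 2309/(3620 + 2*46*(2 + 46)) = 2309/(3620 + 2*46*48) = 2309/(3620 + 4416) = 2309/8036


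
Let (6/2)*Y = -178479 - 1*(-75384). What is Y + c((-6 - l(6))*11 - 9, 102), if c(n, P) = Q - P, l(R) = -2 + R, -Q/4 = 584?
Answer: -36803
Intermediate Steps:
Q = -2336 (Q = -4*584 = -2336)
Y = -34365 (Y = (-178479 - 1*(-75384))/3 = (-178479 + 75384)/3 = (1/3)*(-103095) = -34365)
c(n, P) = -2336 - P
Y + c((-6 - l(6))*11 - 9, 102) = -34365 + (-2336 - 1*102) = -34365 + (-2336 - 102) = -34365 - 2438 = -36803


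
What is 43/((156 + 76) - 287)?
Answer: -43/55 ≈ -0.78182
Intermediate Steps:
43/((156 + 76) - 287) = 43/(232 - 287) = 43/(-55) = 43*(-1/55) = -43/55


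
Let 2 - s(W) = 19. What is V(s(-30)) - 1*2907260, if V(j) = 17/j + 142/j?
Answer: -49423579/17 ≈ -2.9073e+6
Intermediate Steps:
s(W) = -17 (s(W) = 2 - 1*19 = 2 - 19 = -17)
V(j) = 159/j
V(s(-30)) - 1*2907260 = 159/(-17) - 1*2907260 = 159*(-1/17) - 2907260 = -159/17 - 2907260 = -49423579/17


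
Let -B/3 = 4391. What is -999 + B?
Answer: -14172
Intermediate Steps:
B = -13173 (B = -3*4391 = -13173)
-999 + B = -999 - 13173 = -14172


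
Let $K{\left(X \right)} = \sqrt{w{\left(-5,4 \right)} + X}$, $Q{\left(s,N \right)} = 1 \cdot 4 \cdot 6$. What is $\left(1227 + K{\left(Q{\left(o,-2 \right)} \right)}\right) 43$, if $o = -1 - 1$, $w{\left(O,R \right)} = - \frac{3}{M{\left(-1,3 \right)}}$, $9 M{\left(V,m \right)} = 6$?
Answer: $52761 + \frac{43 \sqrt{78}}{2} \approx 52951.0$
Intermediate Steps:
$M{\left(V,m \right)} = \frac{2}{3}$ ($M{\left(V,m \right)} = \frac{1}{9} \cdot 6 = \frac{2}{3}$)
$w{\left(O,R \right)} = - \frac{9}{2}$ ($w{\left(O,R \right)} = - \frac{3}{\frac{2}{3}} = \left(-3\right) \frac{3}{2} = - \frac{9}{2}$)
$o = -2$ ($o = -1 - 1 = -2$)
$Q{\left(s,N \right)} = 24$ ($Q{\left(s,N \right)} = 4 \cdot 6 = 24$)
$K{\left(X \right)} = \sqrt{- \frac{9}{2} + X}$
$\left(1227 + K{\left(Q{\left(o,-2 \right)} \right)}\right) 43 = \left(1227 + \frac{\sqrt{-18 + 4 \cdot 24}}{2}\right) 43 = \left(1227 + \frac{\sqrt{-18 + 96}}{2}\right) 43 = \left(1227 + \frac{\sqrt{78}}{2}\right) 43 = 52761 + \frac{43 \sqrt{78}}{2}$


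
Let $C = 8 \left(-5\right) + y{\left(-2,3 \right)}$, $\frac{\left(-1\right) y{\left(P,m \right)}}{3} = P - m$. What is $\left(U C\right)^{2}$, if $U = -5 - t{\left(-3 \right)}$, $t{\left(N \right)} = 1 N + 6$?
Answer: $40000$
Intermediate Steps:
$y{\left(P,m \right)} = - 3 P + 3 m$ ($y{\left(P,m \right)} = - 3 \left(P - m\right) = - 3 P + 3 m$)
$t{\left(N \right)} = 6 + N$ ($t{\left(N \right)} = N + 6 = 6 + N$)
$C = -25$ ($C = 8 \left(-5\right) + \left(\left(-3\right) \left(-2\right) + 3 \cdot 3\right) = -40 + \left(6 + 9\right) = -40 + 15 = -25$)
$U = -8$ ($U = -5 - \left(6 - 3\right) = -5 - 3 = -8$)
$\left(U C\right)^{2} = \left(\left(-8\right) \left(-25\right)\right)^{2} = 200^{2} = 40000$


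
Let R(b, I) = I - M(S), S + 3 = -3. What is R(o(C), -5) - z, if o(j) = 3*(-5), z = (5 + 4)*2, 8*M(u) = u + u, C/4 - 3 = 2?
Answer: -43/2 ≈ -21.500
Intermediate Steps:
S = -6 (S = -3 - 3 = -6)
C = 20 (C = 12 + 4*2 = 12 + 8 = 20)
M(u) = u/4 (M(u) = (u + u)/8 = (2*u)/8 = u/4)
z = 18 (z = 9*2 = 18)
o(j) = -15
R(b, I) = 3/2 + I (R(b, I) = I - (-6)/4 = I - 1*(-3/2) = I + 3/2 = 3/2 + I)
R(o(C), -5) - z = (3/2 - 5) - 1*18 = -7/2 - 18 = -43/2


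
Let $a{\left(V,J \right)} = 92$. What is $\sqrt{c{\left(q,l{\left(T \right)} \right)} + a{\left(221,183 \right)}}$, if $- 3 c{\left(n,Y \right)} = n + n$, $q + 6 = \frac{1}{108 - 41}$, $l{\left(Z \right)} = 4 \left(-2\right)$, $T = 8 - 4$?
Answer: $\frac{\sqrt{3878094}}{201} \approx 9.7975$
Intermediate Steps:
$T = 4$ ($T = 8 - 4 = 4$)
$l{\left(Z \right)} = -8$
$q = - \frac{401}{67}$ ($q = -6 + \frac{1}{108 - 41} = -6 + \frac{1}{67} = - \frac{401}{67} \approx -5.9851$)
$c{\left(n,Y \right)} = - \frac{2 n}{3}$ ($c{\left(n,Y \right)} = - \frac{n + n}{3} = - \frac{2 n}{3}$)
$\sqrt{c{\left(q,l{\left(T \right)} \right)} + a{\left(221,183 \right)}} = \sqrt{\left(- \frac{2}{3}\right) \left(- \frac{401}{67}\right) + 92} = \sqrt{\frac{802}{201} + 92} = \sqrt{\frac{19294}{201}} = \frac{\sqrt{3878094}}{201}$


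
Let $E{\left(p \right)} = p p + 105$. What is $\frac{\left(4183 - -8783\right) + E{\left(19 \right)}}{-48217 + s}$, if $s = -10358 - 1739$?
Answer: $- \frac{6716}{30157} \approx -0.2227$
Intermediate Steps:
$E{\left(p \right)} = 105 + p^{2}$ ($E{\left(p \right)} = p^{2} + 105 = 105 + p^{2}$)
$s = -12097$ ($s = -10358 + \left(-12022 + 10283\right) = -10358 - 1739 = -12097$)
$\frac{\left(4183 - -8783\right) + E{\left(19 \right)}}{-48217 + s} = \frac{\left(4183 - -8783\right) + \left(105 + 19^{2}\right)}{-48217 - 12097} = \frac{\left(4183 + 8783\right) + \left(105 + 361\right)}{-60314} = \left(12966 + 466\right) \left(- \frac{1}{60314}\right) = 13432 \left(- \frac{1}{60314}\right) = - \frac{6716}{30157}$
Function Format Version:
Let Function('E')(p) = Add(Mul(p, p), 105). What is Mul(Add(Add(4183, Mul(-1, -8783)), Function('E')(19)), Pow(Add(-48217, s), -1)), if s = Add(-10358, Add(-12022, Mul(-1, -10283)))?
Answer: Rational(-6716, 30157) ≈ -0.22270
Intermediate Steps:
Function('E')(p) = Add(105, Pow(p, 2)) (Function('E')(p) = Add(Pow(p, 2), 105) = Add(105, Pow(p, 2)))
s = -12097 (s = Add(-10358, Add(-12022, 10283)) = Add(-10358, -1739) = -12097)
Mul(Add(Add(4183, Mul(-1, -8783)), Function('E')(19)), Pow(Add(-48217, s), -1)) = Mul(Add(Add(4183, Mul(-1, -8783)), Add(105, Pow(19, 2))), Pow(Add(-48217, -12097), -1)) = Mul(Add(Add(4183, 8783), Add(105, 361)), Pow(-60314, -1)) = Mul(Add(12966, 466), Rational(-1, 60314)) = Mul(13432, Rational(-1, 60314)) = Rational(-6716, 30157)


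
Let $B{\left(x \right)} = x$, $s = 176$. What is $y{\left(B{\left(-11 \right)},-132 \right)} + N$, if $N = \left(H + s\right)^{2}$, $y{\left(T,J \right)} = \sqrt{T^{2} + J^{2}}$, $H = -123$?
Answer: $2809 + 11 \sqrt{145} \approx 2941.5$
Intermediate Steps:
$y{\left(T,J \right)} = \sqrt{J^{2} + T^{2}}$
$N = 2809$ ($N = \left(-123 + 176\right)^{2} = 53^{2} = 2809$)
$y{\left(B{\left(-11 \right)},-132 \right)} + N = \sqrt{\left(-132\right)^{2} + \left(-11\right)^{2}} + 2809 = \sqrt{17424 + 121} + 2809 = \sqrt{17545} + 2809 = 11 \sqrt{145} + 2809 = 2809 + 11 \sqrt{145}$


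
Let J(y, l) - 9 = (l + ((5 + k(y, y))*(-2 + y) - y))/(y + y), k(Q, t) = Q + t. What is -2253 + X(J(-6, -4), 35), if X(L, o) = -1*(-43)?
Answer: -2210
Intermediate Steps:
J(y, l) = 9 + (l - y + (-2 + y)*(5 + 2*y))/(2*y) (J(y, l) = 9 + (l + ((5 + (y + y))*(-2 + y) - y))/(y + y) = 9 + (l + ((5 + 2*y)*(-2 + y) - y))/((2*y)) = 9 + (l + ((-2 + y)*(5 + 2*y) - y))*(1/(2*y)) = 9 + (l + (-y + (-2 + y)*(5 + 2*y)))*(1/(2*y)) = 9 + (l - y + (-2 + y)*(5 + 2*y))*(1/(2*y)) = 9 + (l - y + (-2 + y)*(5 + 2*y))/(2*y))
X(L, o) = 43
-2253 + X(J(-6, -4), 35) = -2253 + 43 = -2210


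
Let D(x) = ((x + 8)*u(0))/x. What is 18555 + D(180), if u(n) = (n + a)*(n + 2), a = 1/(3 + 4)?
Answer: 5844919/315 ≈ 18555.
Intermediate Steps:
a = ⅐ (a = 1/7 = ⅐ ≈ 0.14286)
u(n) = (2 + n)*(⅐ + n) (u(n) = (n + ⅐)*(n + 2) = (⅐ + n)*(2 + n) = (2 + n)*(⅐ + n))
D(x) = (16/7 + 2*x/7)/x (D(x) = ((x + 8)*(2/7 + 0² + (15/7)*0))/x = ((8 + x)*(2/7 + 0 + 0))/x = ((8 + x)*(2/7))/x = (16/7 + 2*x/7)/x)
18555 + D(180) = 18555 + (2/7)*(8 + 180)/180 = 18555 + (2/7)*(1/180)*188 = 18555 + 94/315 = 5844919/315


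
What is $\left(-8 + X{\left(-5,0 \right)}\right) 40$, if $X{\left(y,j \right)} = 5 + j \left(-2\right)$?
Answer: $-120$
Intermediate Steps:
$X{\left(y,j \right)} = 5 - 2 j$
$\left(-8 + X{\left(-5,0 \right)}\right) 40 = \left(-8 + \left(5 - 0\right)\right) 40 = \left(-8 + \left(5 + 0\right)\right) 40 = \left(-8 + 5\right) 40 = \left(-3\right) 40 = -120$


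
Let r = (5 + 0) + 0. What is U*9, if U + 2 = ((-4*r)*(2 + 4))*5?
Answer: -5418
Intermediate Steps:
r = 5 (r = 5 + 0 = 5)
U = -602 (U = -2 + ((-4*5)*(2 + 4))*5 = -2 - 20*6*5 = -2 - 120*5 = -2 - 600 = -602)
U*9 = -602*9 = -5418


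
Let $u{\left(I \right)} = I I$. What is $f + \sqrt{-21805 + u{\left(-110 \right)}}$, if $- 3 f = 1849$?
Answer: $- \frac{1849}{3} + i \sqrt{9705} \approx -616.33 + 98.514 i$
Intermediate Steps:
$f = - \frac{1849}{3}$ ($f = \left(- \frac{1}{3}\right) 1849 = - \frac{1849}{3} \approx -616.33$)
$u{\left(I \right)} = I^{2}$
$f + \sqrt{-21805 + u{\left(-110 \right)}} = - \frac{1849}{3} + \sqrt{-21805 + \left(-110\right)^{2}} = - \frac{1849}{3} + \sqrt{-21805 + 12100} = - \frac{1849}{3} + \sqrt{-9705} = - \frac{1849}{3} + i \sqrt{9705}$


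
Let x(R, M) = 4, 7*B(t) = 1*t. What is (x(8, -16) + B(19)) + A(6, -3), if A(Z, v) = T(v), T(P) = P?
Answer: 26/7 ≈ 3.7143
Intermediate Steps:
A(Z, v) = v
B(t) = t/7 (B(t) = (1*t)/7 = t/7)
(x(8, -16) + B(19)) + A(6, -3) = (4 + (⅐)*19) - 3 = (4 + 19/7) - 3 = 47/7 - 3 = 26/7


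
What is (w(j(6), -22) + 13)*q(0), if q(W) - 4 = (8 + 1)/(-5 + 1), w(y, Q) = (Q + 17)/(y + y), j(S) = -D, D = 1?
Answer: 217/8 ≈ 27.125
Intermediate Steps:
j(S) = -1 (j(S) = -1*1 = -1)
w(y, Q) = (17 + Q)/(2*y) (w(y, Q) = (17 + Q)/((2*y)) = (17 + Q)*(1/(2*y)) = (17 + Q)/(2*y))
q(W) = 7/4 (q(W) = 4 + (8 + 1)/(-5 + 1) = 4 + 9/(-4) = 4 + 9*(-1/4) = 4 - 9/4 = 7/4)
(w(j(6), -22) + 13)*q(0) = ((1/2)*(17 - 22)/(-1) + 13)*(7/4) = ((1/2)*(-1)*(-5) + 13)*(7/4) = (5/2 + 13)*(7/4) = (31/2)*(7/4) = 217/8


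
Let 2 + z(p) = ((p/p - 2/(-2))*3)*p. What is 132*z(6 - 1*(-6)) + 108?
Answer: 9348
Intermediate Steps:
z(p) = -2 + 6*p (z(p) = -2 + ((p/p - 2/(-2))*3)*p = -2 + ((1 - 2*(-½))*3)*p = -2 + ((1 + 1)*3)*p = -2 + (2*3)*p = -2 + 6*p)
132*z(6 - 1*(-6)) + 108 = 132*(-2 + 6*(6 - 1*(-6))) + 108 = 132*(-2 + 6*(6 + 6)) + 108 = 132*(-2 + 6*12) + 108 = 132*(-2 + 72) + 108 = 132*70 + 108 = 9240 + 108 = 9348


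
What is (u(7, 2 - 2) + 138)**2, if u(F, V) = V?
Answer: 19044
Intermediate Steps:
(u(7, 2 - 2) + 138)**2 = ((2 - 2) + 138)**2 = (0 + 138)**2 = 138**2 = 19044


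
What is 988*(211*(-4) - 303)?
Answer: -1133236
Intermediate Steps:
988*(211*(-4) - 303) = 988*(-844 - 303) = 988*(-1147) = -1133236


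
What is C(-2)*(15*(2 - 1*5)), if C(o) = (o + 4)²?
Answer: -180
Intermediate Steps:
C(o) = (4 + o)²
C(-2)*(15*(2 - 1*5)) = (4 - 2)²*(15*(2 - 1*5)) = 2²*(15*(2 - 5)) = 4*(15*(-3)) = 4*(-45) = -180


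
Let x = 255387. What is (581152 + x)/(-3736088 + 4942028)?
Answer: 836539/1205940 ≈ 0.69368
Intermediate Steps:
(581152 + x)/(-3736088 + 4942028) = (581152 + 255387)/(-3736088 + 4942028) = 836539/1205940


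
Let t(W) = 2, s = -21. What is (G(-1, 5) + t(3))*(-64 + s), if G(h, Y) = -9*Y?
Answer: 3655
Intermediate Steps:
(G(-1, 5) + t(3))*(-64 + s) = (-9*5 + 2)*(-64 - 21) = (-45 + 2)*(-85) = -43*(-85) = 3655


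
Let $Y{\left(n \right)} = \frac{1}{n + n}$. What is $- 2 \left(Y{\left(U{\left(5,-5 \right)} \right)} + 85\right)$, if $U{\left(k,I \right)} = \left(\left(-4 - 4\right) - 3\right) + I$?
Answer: $- \frac{2719}{16} \approx -169.94$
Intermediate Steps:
$U{\left(k,I \right)} = -11 + I$ ($U{\left(k,I \right)} = \left(-8 - 3\right) + I = -11 + I$)
$Y{\left(n \right)} = \frac{1}{2 n}$
$- 2 \left(Y{\left(U{\left(5,-5 \right)} \right)} + 85\right) = - 2 \left(\frac{1}{2 \left(-11 - 5\right)} + 85\right) = - 2 \left(\frac{1}{2 \left(-16\right)} + 85\right) = - 2 \left(\frac{1}{2} \left(- \frac{1}{16}\right) + 85\right) = - 2 \left(- \frac{1}{32} + 85\right) = \left(-2\right) \frac{2719}{32} = - \frac{2719}{16}$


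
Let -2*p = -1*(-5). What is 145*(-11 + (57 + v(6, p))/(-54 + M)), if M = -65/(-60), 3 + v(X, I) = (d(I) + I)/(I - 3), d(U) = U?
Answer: -2438407/1397 ≈ -1745.5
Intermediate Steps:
p = -5/2 (p = -(-1)*(-5)/2 = -1/2*5 = -5/2 ≈ -2.5000)
v(X, I) = -3 + 2*I/(-3 + I) (v(X, I) = -3 + (I + I)/(I - 3) = -3 + (2*I)/(-3 + I) = -3 + 2*I/(-3 + I))
M = 13/12 (M = -65*(-1/60) = 13/12 ≈ 1.0833)
145*(-11 + (57 + v(6, p))/(-54 + M)) = 145*(-11 + (57 + (9 - 1*(-5/2))/(-3 - 5/2))/(-54 + 13/12)) = 145*(-11 + (57 + (9 + 5/2)/(-11/2))/(-635/12)) = 145*(-11 + (57 - 2/11*23/2)*(-12/635)) = 145*(-11 + (57 - 23/11)*(-12/635)) = 145*(-11 + (604/11)*(-12/635)) = 145*(-11 - 7248/6985) = 145*(-84083/6985) = -2438407/1397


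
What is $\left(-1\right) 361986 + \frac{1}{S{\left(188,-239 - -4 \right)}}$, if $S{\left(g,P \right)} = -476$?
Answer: $- \frac{172305337}{476} \approx -3.6199 \cdot 10^{5}$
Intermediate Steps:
$\left(-1\right) 361986 + \frac{1}{S{\left(188,-239 - -4 \right)}} = \left(-1\right) 361986 + \frac{1}{-476} = -361986 - \frac{1}{476} = - \frac{172305337}{476}$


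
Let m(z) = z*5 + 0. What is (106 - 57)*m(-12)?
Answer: -2940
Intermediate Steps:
m(z) = 5*z (m(z) = 5*z + 0 = 5*z)
(106 - 57)*m(-12) = (106 - 57)*(5*(-12)) = 49*(-60) = -2940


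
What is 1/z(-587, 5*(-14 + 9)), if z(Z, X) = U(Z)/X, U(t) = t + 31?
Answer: 25/556 ≈ 0.044964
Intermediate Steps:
U(t) = 31 + t
z(Z, X) = (31 + Z)/X
1/z(-587, 5*(-14 + 9)) = 1/((31 - 587)/((5*(-14 + 9)))) = 1/(-556/(5*(-5))) = 1/(-556/(-25)) = 1/(-1/25*(-556)) = 1/(556/25) = 25/556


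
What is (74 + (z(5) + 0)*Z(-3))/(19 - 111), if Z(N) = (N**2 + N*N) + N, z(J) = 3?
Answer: -119/92 ≈ -1.2935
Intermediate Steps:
Z(N) = N + 2*N**2 (Z(N) = (N**2 + N**2) + N = 2*N**2 + N = N + 2*N**2)
(74 + (z(5) + 0)*Z(-3))/(19 - 111) = (74 + (3 + 0)*(-3*(1 + 2*(-3))))/(19 - 111) = (74 + 3*(-3*(1 - 6)))/(-92) = (74 + 3*(-3*(-5)))*(-1/92) = (74 + 3*15)*(-1/92) = (74 + 45)*(-1/92) = 119*(-1/92) = -119/92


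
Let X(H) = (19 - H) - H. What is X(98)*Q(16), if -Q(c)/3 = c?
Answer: 8496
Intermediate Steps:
Q(c) = -3*c
X(H) = 19 - 2*H
X(98)*Q(16) = (19 - 2*98)*(-3*16) = (19 - 196)*(-48) = -177*(-48) = 8496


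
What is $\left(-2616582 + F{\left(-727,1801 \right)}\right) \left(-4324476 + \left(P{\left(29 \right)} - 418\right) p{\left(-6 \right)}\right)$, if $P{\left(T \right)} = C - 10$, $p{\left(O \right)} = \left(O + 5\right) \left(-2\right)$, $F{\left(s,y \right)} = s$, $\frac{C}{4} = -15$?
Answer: $11321044448668$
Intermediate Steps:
$C = -60$ ($C = 4 \left(-15\right) = -60$)
$p{\left(O \right)} = -10 - 2 O$ ($p{\left(O \right)} = \left(5 + O\right) \left(-2\right) = -10 - 2 O$)
$P{\left(T \right)} = -70$ ($P{\left(T \right)} = -60 - 10 = -70$)
$\left(-2616582 + F{\left(-727,1801 \right)}\right) \left(-4324476 + \left(P{\left(29 \right)} - 418\right) p{\left(-6 \right)}\right) = \left(-2616582 - 727\right) \left(-4324476 + \left(-70 - 418\right) \left(-10 - -12\right)\right) = - 2617309 \left(-4324476 - 488 \left(-10 + 12\right)\right) = - 2617309 \left(-4324476 - 976\right) = \left(-2617309\right) \left(-4325452\right) = 11321044448668$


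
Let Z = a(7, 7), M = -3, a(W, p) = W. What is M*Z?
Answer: -21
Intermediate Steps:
Z = 7
M*Z = -3*7 = -21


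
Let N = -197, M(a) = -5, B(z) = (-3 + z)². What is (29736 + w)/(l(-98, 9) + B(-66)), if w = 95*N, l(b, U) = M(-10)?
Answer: 11021/4756 ≈ 2.3173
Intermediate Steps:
l(b, U) = -5
w = -18715 (w = 95*(-197) = -18715)
(29736 + w)/(l(-98, 9) + B(-66)) = (29736 - 18715)/(-5 + (-3 - 66)²) = 11021/(-5 + (-69)²) = 11021/(-5 + 4761) = 11021/4756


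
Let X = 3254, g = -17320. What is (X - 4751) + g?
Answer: -18817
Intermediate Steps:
(X - 4751) + g = (3254 - 4751) - 17320 = -1497 - 17320 = -18817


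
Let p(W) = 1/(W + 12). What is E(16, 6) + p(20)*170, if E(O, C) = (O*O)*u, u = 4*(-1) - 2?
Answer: -24491/16 ≈ -1530.7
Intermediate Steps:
u = -6 (u = -4 - 2 = -6)
E(O, C) = -6*O² (E(O, C) = (O*O)*(-6) = O²*(-6) = -6*O²)
p(W) = 1/(12 + W)
E(16, 6) + p(20)*170 = -6*16² + 170/(12 + 20) = -6*256 + 170/32 = -1536 + (1/32)*170 = -1536 + 85/16 = -24491/16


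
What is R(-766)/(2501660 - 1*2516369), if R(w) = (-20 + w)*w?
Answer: -200692/4903 ≈ -40.932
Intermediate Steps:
R(w) = w*(-20 + w)
R(-766)/(2501660 - 1*2516369) = (-766*(-20 - 766))/(2501660 - 1*2516369) = (-766*(-786))/(2501660 - 2516369) = 602076/(-14709) = 602076*(-1/14709) = -200692/4903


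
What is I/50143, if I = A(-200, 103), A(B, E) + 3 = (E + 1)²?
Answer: 10813/50143 ≈ 0.21564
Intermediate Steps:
A(B, E) = -3 + (1 + E)² (A(B, E) = -3 + (E + 1)² = -3 + (1 + E)²)
I = 10813 (I = -3 + (1 + 103)² = -3 + 104² = -3 + 10816 = 10813)
I/50143 = 10813/50143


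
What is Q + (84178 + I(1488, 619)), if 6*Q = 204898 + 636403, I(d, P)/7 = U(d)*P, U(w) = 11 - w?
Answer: -37052677/6 ≈ -6.1754e+6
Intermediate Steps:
I(d, P) = 7*P*(11 - d) (I(d, P) = 7*((11 - d)*P) = 7*(P*(11 - d)) = 7*P*(11 - d))
Q = 841301/6 (Q = (204898 + 636403)/6 = (1/6)*841301 = 841301/6 ≈ 1.4022e+5)
Q + (84178 + I(1488, 619)) = 841301/6 + (84178 + 7*619*(11 - 1*1488)) = 841301/6 + (84178 + 7*619*(11 - 1488)) = 841301/6 + (84178 + 7*619*(-1477)) = 841301/6 + (84178 - 6399841) = 841301/6 - 6315663 = -37052677/6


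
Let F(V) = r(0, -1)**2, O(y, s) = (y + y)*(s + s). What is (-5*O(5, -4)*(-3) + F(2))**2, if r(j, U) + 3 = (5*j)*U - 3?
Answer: 1354896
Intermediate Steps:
O(y, s) = 4*s*y (O(y, s) = (2*y)*(2*s) = 4*s*y)
r(j, U) = -6 + 5*U*j (r(j, U) = -3 + ((5*j)*U - 3) = -3 + (5*U*j - 3) = -3 + (-3 + 5*U*j) = -6 + 5*U*j)
F(V) = 36 (F(V) = (-6 + 5*(-1)*0)**2 = (-6 + 0)**2 = (-6)**2 = 36)
(-5*O(5, -4)*(-3) + F(2))**2 = (-20*(-4)*5*(-3) + 36)**2 = (-5*(-80)*(-3) + 36)**2 = (400*(-3) + 36)**2 = (-1200 + 36)**2 = (-1164)**2 = 1354896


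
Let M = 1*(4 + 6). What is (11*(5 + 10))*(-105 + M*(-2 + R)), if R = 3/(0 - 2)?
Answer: -23100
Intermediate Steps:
M = 10 (M = 1*10 = 10)
R = -3/2 (R = 3/(-2) = 3*(-½) = -3/2 ≈ -1.5000)
(11*(5 + 10))*(-105 + M*(-2 + R)) = (11*(5 + 10))*(-105 + 10*(-2 - 3/2)) = (11*15)*(-105 + 10*(-7/2)) = 165*(-105 - 35) = 165*(-140) = -23100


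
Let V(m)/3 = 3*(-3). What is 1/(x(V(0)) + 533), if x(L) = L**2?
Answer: 1/1262 ≈ 0.00079239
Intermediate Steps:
V(m) = -27 (V(m) = 3*(3*(-3)) = 3*(-9) = -27)
1/(x(V(0)) + 533) = 1/((-27)**2 + 533) = 1/(729 + 533) = 1/1262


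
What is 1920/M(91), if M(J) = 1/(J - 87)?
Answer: 7680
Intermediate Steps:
M(J) = 1/(-87 + J)
1920/M(91) = 1920/(1/(-87 + 91)) = 1920/(1/4) = 1920*4 = 7680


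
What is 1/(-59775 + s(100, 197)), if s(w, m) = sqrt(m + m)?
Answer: -59775/3573050231 - sqrt(394)/3573050231 ≈ -1.6735e-5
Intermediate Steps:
s(w, m) = sqrt(2)*sqrt(m) (s(w, m) = sqrt(2*m) = sqrt(2)*sqrt(m))
1/(-59775 + s(100, 197)) = 1/(-59775 + sqrt(2)*sqrt(197)) = 1/(-59775 + sqrt(394))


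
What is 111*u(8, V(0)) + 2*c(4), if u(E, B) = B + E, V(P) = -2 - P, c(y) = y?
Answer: 674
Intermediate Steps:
111*u(8, V(0)) + 2*c(4) = 111*((-2 - 1*0) + 8) + 2*4 = 111*((-2 + 0) + 8) + 8 = 111*(-2 + 8) + 8 = 111*6 + 8 = 666 + 8 = 674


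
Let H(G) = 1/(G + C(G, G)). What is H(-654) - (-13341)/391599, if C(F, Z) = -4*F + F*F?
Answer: 636969533/18695719458 ≈ 0.034070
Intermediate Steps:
C(F, Z) = F² - 4*F (C(F, Z) = -4*F + F² = F² - 4*F)
H(G) = 1/(G + G*(-4 + G))
H(-654) - (-13341)/391599 = 1/((-654)*(-3 - 654)) - (-13341)/391599 = -1/654/(-657) - (-13341)/391599 = -1/654*(-1/657) - 1*(-4447/130533) = 1/429678 + 4447/130533 = 636969533/18695719458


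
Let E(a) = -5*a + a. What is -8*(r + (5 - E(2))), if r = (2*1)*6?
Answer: -200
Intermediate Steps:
E(a) = -4*a
r = 12 (r = 2*6 = 12)
-8*(r + (5 - E(2))) = -8*(12 + (5 - (-4)*2)) = -8*(12 + (5 - 1*(-8))) = -8*(12 + (5 + 8)) = -8*(12 + 13) = -8*25 = -200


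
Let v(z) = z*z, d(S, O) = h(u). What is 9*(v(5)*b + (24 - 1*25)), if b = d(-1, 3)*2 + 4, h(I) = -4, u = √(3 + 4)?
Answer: -909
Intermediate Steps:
u = √7 ≈ 2.6458
d(S, O) = -4
b = -4 (b = -4*2 + 4 = -8 + 4 = -4)
v(z) = z²
9*(v(5)*b + (24 - 1*25)) = 9*(5²*(-4) + (24 - 1*25)) = 9*(25*(-4) + (24 - 25)) = 9*(-100 - 1) = 9*(-101) = -909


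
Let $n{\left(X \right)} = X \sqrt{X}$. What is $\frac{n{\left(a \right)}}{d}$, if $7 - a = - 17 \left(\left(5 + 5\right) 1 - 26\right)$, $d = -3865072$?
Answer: $\frac{265 i \sqrt{265}}{3865072} \approx 0.0011161 i$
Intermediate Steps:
$a = -265$ ($a = 7 - - 17 \left(\left(5 + 5\right) 1 - 26\right) = 7 - - 17 \left(10 \cdot 1 - 26\right) = 7 - - 17 \left(10 - 26\right) = 7 - \left(-17\right) \left(-16\right) = 7 - 272 = -265$)
$n{\left(X \right)} = X^{\frac{3}{2}}$
$\frac{n{\left(a \right)}}{d} = \frac{\left(-265\right)^{\frac{3}{2}}}{-3865072} = - 265 i \sqrt{265} \left(- \frac{1}{3865072}\right) = \frac{265 i \sqrt{265}}{3865072}$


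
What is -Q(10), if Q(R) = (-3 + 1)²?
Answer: -4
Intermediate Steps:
Q(R) = 4 (Q(R) = (-2)² = 4)
-Q(10) = -1*4 = -4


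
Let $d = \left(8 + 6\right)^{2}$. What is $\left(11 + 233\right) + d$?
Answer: $440$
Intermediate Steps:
$d = 196$ ($d = 14^{2} = 196$)
$\left(11 + 233\right) + d = \left(11 + 233\right) + 196 = 244 + 196 = 440$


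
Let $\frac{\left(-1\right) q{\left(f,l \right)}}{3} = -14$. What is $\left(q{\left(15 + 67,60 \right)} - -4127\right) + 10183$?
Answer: $14352$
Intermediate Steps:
$q{\left(f,l \right)} = 42$ ($q{\left(f,l \right)} = \left(-3\right) \left(-14\right) = 42$)
$\left(q{\left(15 + 67,60 \right)} - -4127\right) + 10183 = \left(42 - -4127\right) + 10183 = \left(42 + 4127\right) + 10183 = 4169 + 10183 = 14352$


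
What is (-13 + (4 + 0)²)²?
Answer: 9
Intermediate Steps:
(-13 + (4 + 0)²)² = (-13 + 4²)² = (-13 + 16)² = 3² = 9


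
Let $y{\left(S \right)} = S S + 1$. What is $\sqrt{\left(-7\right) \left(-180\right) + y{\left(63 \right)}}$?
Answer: $\sqrt{5230} \approx 72.319$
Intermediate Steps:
$y{\left(S \right)} = 1 + S^{2}$ ($y{\left(S \right)} = S^{2} + 1 = 1 + S^{2}$)
$\sqrt{\left(-7\right) \left(-180\right) + y{\left(63 \right)}} = \sqrt{\left(-7\right) \left(-180\right) + \left(1 + 63^{2}\right)} = \sqrt{1260 + \left(1 + 3969\right)} = \sqrt{1260 + 3970} = \sqrt{5230}$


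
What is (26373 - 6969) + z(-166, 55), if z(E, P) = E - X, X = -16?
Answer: 19254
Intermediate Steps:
z(E, P) = 16 + E (z(E, P) = E - 1*(-16) = E + 16 = 16 + E)
(26373 - 6969) + z(-166, 55) = (26373 - 6969) + (16 - 166) = 19404 - 150 = 19254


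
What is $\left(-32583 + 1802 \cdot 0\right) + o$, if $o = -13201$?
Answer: $-45784$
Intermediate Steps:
$\left(-32583 + 1802 \cdot 0\right) + o = \left(-32583 + 1802 \cdot 0\right) - 13201 = \left(-32583 + 0\right) - 13201 = -32583 - 13201 = -45784$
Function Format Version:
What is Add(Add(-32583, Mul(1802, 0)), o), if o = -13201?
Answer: -45784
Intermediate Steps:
Add(Add(-32583, Mul(1802, 0)), o) = Add(Add(-32583, Mul(1802, 0)), -13201) = Add(Add(-32583, 0), -13201) = Add(-32583, -13201) = -45784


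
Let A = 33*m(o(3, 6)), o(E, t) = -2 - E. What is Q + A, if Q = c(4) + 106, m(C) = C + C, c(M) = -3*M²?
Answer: -272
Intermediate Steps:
m(C) = 2*C
A = -330 (A = 33*(2*(-2 - 1*3)) = 33*(2*(-2 - 3)) = 33*(2*(-5)) = 33*(-10) = -330)
Q = 58 (Q = -3*4² + 106 = -3*16 + 106 = -48 + 106 = 58)
Q + A = 58 - 330 = -272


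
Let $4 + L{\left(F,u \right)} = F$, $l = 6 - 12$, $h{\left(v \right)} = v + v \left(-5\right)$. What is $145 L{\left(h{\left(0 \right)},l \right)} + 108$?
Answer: $-472$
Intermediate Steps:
$h{\left(v \right)} = - 4 v$ ($h{\left(v \right)} = v - 5 v = - 4 v$)
$l = -6$ ($l = 6 - 12 = -6$)
$L{\left(F,u \right)} = -4 + F$
$145 L{\left(h{\left(0 \right)},l \right)} + 108 = 145 \left(-4 - 0\right) + 108 = 145 \left(-4 + 0\right) + 108 = 145 \left(-4\right) + 108 = -580 + 108 = -472$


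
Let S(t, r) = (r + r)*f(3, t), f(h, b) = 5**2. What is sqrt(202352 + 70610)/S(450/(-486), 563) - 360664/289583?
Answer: -360664/289583 + sqrt(272962)/28150 ≈ -1.2269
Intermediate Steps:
f(h, b) = 25
S(t, r) = 50*r (S(t, r) = (r + r)*25 = (2*r)*25 = 50*r)
sqrt(202352 + 70610)/S(450/(-486), 563) - 360664/289583 = sqrt(202352 + 70610)/((50*563)) - 360664/289583 = sqrt(272962)/28150 - 360664*1/289583 = sqrt(272962)*(1/28150) - 360664/289583 = sqrt(272962)/28150 - 360664/289583 = -360664/289583 + sqrt(272962)/28150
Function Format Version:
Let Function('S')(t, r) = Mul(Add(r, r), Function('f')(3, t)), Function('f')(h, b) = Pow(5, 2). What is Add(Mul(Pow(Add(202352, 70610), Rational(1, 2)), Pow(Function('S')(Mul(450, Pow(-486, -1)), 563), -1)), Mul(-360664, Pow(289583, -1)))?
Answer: Add(Rational(-360664, 289583), Mul(Rational(1, 28150), Pow(272962, Rational(1, 2)))) ≈ -1.2269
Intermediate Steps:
Function('f')(h, b) = 25
Function('S')(t, r) = Mul(50, r) (Function('S')(t, r) = Mul(Add(r, r), 25) = Mul(Mul(2, r), 25) = Mul(50, r))
Add(Mul(Pow(Add(202352, 70610), Rational(1, 2)), Pow(Function('S')(Mul(450, Pow(-486, -1)), 563), -1)), Mul(-360664, Pow(289583, -1))) = Add(Mul(Pow(Add(202352, 70610), Rational(1, 2)), Pow(Mul(50, 563), -1)), Mul(-360664, Pow(289583, -1))) = Add(Mul(Pow(272962, Rational(1, 2)), Pow(28150, -1)), Mul(-360664, Rational(1, 289583))) = Add(Mul(Pow(272962, Rational(1, 2)), Rational(1, 28150)), Rational(-360664, 289583)) = Add(Mul(Rational(1, 28150), Pow(272962, Rational(1, 2))), Rational(-360664, 289583)) = Add(Rational(-360664, 289583), Mul(Rational(1, 28150), Pow(272962, Rational(1, 2))))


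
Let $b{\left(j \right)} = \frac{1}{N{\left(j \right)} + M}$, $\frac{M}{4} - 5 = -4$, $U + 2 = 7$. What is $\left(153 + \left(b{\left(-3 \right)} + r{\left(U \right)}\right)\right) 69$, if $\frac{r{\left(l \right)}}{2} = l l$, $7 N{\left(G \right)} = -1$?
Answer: $\frac{126224}{9} \approx 14025.0$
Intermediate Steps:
$U = 5$ ($U = -2 + 7 = 5$)
$N{\left(G \right)} = - \frac{1}{7}$ ($N{\left(G \right)} = \frac{1}{7} \left(-1\right) = - \frac{1}{7}$)
$M = 4$ ($M = 20 + 4 \left(-4\right) = 20 - 16 = 4$)
$r{\left(l \right)} = 2 l^{2}$ ($r{\left(l \right)} = 2 l l = 2 l^{2}$)
$b{\left(j \right)} = \frac{7}{27}$ ($b{\left(j \right)} = \frac{1}{- \frac{1}{7} + 4} = \frac{1}{\frac{27}{7}} = \frac{7}{27}$)
$\left(153 + \left(b{\left(-3 \right)} + r{\left(U \right)}\right)\right) 69 = \left(153 + \left(\frac{7}{27} + 2 \cdot 5^{2}\right)\right) 69 = \left(153 + \left(\frac{7}{27} + 2 \cdot 25\right)\right) 69 = \left(153 + \left(\frac{7}{27} + 50\right)\right) 69 = \left(153 + \frac{1357}{27}\right) 69 = \frac{5488}{27} \cdot 69 = \frac{126224}{9}$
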